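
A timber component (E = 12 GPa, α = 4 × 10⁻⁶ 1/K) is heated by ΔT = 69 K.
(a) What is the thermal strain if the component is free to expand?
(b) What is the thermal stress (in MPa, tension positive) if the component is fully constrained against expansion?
(a) Free thermal strain ε_th = α·ΔT = (4 × 10⁻⁶) × 69 = 0.000276
(b) Fully constrained, the expansion is suppressed, so σ = -E·α·ΔT. Convert E = 12 GPa = 1.2 × 10¹⁰ Pa.
  σ = -(1.2 × 10¹⁰) × (4 × 10⁻⁶) × 69 = -3.312 × 10⁶ Pa = -3.312 MPa (compressive)
Final answer: (a) ε_th = 0.000276, (b) σ = -3.312 MPa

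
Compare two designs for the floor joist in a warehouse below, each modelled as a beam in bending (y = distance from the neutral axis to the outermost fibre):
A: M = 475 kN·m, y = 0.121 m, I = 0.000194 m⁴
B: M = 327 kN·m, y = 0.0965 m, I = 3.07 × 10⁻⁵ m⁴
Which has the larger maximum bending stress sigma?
Model: a beam in bending (y = distance from the neutral axis to the outermost fibre), so sigma = (M·y) / I (SI units).
  A: sigma = (475000 × 0.121) / 0.000194 = 2.963 × 10⁸ Pa = 296.3 MPa
  B: sigma = (327000 × 0.0965) / (3.07 × 10⁻⁵) = 1.028 × 10⁹ Pa = 1028 MPa
1028 MPa > 296.3 MPa, so B is larger.
Final answer: B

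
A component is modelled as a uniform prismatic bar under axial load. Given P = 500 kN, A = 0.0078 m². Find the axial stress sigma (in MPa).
Model: a uniform prismatic bar under axial load, so sigma = P / A.
Convert to SI units:
  P = 500 kN = 500000 N
Substitute:
  sigma = 500000 / 0.0078
  sigma = 6.41 × 10⁷ Pa
Convert: sigma = 6.41 × 10⁷ Pa = 64.1 MPa
Final answer: sigma = 64.1 MPa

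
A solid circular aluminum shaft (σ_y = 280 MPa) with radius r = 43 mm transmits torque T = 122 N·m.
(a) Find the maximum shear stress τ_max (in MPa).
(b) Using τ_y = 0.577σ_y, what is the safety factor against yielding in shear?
(a) For a solid circular shaft, τ_max = T·r/J with J = π·r^4/2, i.e. τ_max = 2·T / (π·r^3). Convert r = 43 mm = 0.043 m.
  τ_max = (2 × 122) / (π × 0.043^3) = 976900 Pa = 0.9769 MPa
(b) τ_y = 0.577 × 280 = 161.56 MPa
  SF = τ_y/τ_max = 161.56 / 0.9769 = 165.4
Final answer: (a) τ_max = 0.9769 MPa, (b) SF = 165.4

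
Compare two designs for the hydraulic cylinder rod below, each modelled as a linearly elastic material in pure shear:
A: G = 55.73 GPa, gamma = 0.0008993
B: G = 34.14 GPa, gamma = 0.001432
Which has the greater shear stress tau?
Model: a linearly elastic material in pure shear, so tau = G·gamma (SI units).
  A: tau = (5.573 × 10¹⁰) × 0.0008993 = 5.012 × 10⁷ Pa = 50.12 MPa
  B: tau = (3.414 × 10¹⁰) × 0.001432 = 4.889 × 10⁷ Pa = 48.89 MPa
50.12 MPa > 48.89 MPa, so A is larger.
Final answer: A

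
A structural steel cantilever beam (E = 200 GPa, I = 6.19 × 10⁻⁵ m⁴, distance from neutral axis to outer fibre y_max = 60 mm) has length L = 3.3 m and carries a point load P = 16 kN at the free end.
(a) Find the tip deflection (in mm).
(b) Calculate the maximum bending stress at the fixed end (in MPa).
(a) Tip deflection of a cantilever with an end point load: δ = P·L^3 / (3·E·I). Convert P = 16 kN = 16000 N, E = 200 GPa = 2 × 10¹¹ Pa.
  δ = (16000 × 3.3^3) / (3 × (2 × 10¹¹) × (6.19 × 10⁻⁵)) = 0.01548 m = 15.48 mm
(b) Maximum bending moment at the fixed end: M = P·L = 16000 × 3.3 = 52800 N·m. Convert y_max = 60 mm = 0.06 m.
  σ = M·y_max / I = (52800 × 0.06) / (6.19 × 10⁻⁵) = 5.118 × 10⁷ Pa = 51.18 MPa
Final answer: (a) δ = 15.48 mm, (b) σ = 51.18 MPa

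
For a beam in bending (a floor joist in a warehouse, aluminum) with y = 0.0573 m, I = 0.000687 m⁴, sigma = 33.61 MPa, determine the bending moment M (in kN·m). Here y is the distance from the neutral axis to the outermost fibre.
Model: a beam in bending, so sigma = (M·y) / I.
Solve for M: M = (sigma·I) / y.
Convert to SI units:
  sigma = 33.61 MPa = 3.361 × 10⁷ Pa
Substitute:
  M = ((3.361 × 10⁷) × 0.000687) / 0.0573
  M = 403000 N·m
Convert: M = 403000 N·m = 403 kN·m
Final answer: M = 403 kN·m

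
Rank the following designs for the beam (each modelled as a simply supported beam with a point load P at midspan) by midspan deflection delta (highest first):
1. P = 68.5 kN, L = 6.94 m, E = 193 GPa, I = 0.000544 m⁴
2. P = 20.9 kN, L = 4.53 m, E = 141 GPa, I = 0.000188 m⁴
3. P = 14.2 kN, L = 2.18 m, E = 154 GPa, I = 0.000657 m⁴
Model: a simply supported beam with a point load P at midspan, so delta = (P·L^3) / (48·E·I) (SI units).
  Case 1: delta = (68500 × 6.94^3) / (48 × (1.93 × 10¹¹) × 0.000544) = 0.004543 m = 4.543 mm
  Case 2: delta = (20900 × 4.53^3) / (48 × (1.41 × 10¹¹) × 0.000188) = 0.001527 m = 1.527 mm
  Case 3: delta = (14200 × 2.18^3) / (48 × (1.54 × 10¹¹) × 0.000657) = 3.029 × 10⁻⁵ m = 0.03029 mm
Ordering: 4.543 mm (case 1) > 1.527 mm (case 2) > 0.03029 mm (case 3)
Final answer: 1, 2, 3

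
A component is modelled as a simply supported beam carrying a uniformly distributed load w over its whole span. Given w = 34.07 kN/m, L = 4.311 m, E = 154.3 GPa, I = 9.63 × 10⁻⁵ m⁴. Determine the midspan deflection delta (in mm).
Model: a simply supported beam carrying a uniformly distributed load w over its whole span, so delta = (5·w·L^4) / (384·E·I).
Convert to SI units:
  w = 34.07 kN/m = 34070 N/m
  E = 154.3 GPa = 1.543 × 10¹¹ Pa
Substitute:
  delta = (5 × 34070 × 4.311^4) / (384 × (1.543 × 10¹¹) × (9.63 × 10⁻⁵))
  delta = 0.01031 m
Convert: delta = 0.01031 m = 10.31 mm
Final answer: delta = 10.31 mm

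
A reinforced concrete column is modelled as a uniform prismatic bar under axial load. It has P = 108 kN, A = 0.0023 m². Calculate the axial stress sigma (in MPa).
Model: a uniform prismatic bar under axial load, so sigma = P / A.
Convert to SI units:
  P = 108 kN = 108000 N
Substitute:
  sigma = 108000 / 0.0023
  sigma = 4.696 × 10⁷ Pa
Convert: sigma = 4.696 × 10⁷ Pa = 46.96 MPa
Final answer: sigma = 46.96 MPa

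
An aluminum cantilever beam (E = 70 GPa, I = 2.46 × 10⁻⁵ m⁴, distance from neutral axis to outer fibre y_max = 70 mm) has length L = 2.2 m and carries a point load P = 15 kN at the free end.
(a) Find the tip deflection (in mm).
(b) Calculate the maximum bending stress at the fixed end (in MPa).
(a) Tip deflection of a cantilever with an end point load: δ = P·L^3 / (3·E·I). Convert P = 15 kN = 15000 N, E = 70 GPa = 7 × 10¹⁰ Pa.
  δ = (15000 × 2.2^3) / (3 × (7 × 10¹⁰) × (2.46 × 10⁻⁵)) = 0.03092 m = 30.92 mm
(b) Maximum bending moment at the fixed end: M = P·L = 15000 × 2.2 = 33000 N·m. Convert y_max = 70 mm = 0.07 m.
  σ = M·y_max / I = (33000 × 0.07) / (2.46 × 10⁻⁵) = 9.39 × 10⁷ Pa = 93.9 MPa
Final answer: (a) δ = 30.92 mm, (b) σ = 93.9 MPa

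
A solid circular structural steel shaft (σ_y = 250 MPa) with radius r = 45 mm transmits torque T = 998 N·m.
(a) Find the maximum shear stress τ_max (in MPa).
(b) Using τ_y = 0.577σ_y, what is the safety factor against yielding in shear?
(a) For a solid circular shaft, τ_max = T·r/J with J = π·r^4/2, i.e. τ_max = 2·T / (π·r^3). Convert r = 45 mm = 0.045 m.
  τ_max = (2 × 998) / (π × 0.045^3) = 6.972 × 10⁶ Pa = 6.972 MPa
(b) τ_y = 0.577 × 250 = 144.25 MPa
  SF = τ_y/τ_max = 144.25 / 6.972 = 20.69
Final answer: (a) τ_max = 6.972 MPa, (b) SF = 20.69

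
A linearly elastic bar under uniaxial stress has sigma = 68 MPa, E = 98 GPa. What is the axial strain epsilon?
Model: a linearly elastic bar under uniaxial stress, so epsilon = sigma / E.
Convert to SI units:
  sigma = 68 MPa = 6.8 × 10⁷ Pa
  E = 98 GPa = 9.8 × 10¹⁰ Pa
Substitute:
  epsilon = (6.8 × 10⁷) / (9.8 × 10¹⁰)
  epsilon = 0.0006939
Final answer: epsilon = 0.0006939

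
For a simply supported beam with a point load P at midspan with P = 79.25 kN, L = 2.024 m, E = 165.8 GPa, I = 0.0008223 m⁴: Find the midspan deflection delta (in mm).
Model: a simply supported beam with a point load P at midspan, so delta = (P·L^3) / (48·E·I).
Convert to SI units:
  P = 79.25 kN = 79250 N
  E = 165.8 GPa = 1.658 × 10¹¹ Pa
Substitute:
  delta = (79250 × 2.024^3) / (48 × (1.658 × 10¹¹) × 0.0008223)
  delta = 0.0001004 m
Convert: delta = 0.0001004 m = 0.1004 mm
Final answer: delta = 0.1004 mm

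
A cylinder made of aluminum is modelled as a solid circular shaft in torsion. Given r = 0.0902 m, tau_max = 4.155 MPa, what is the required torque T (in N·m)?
Model: a solid circular shaft in torsion, so tau_max = (2·T) / (π·r^3).
Solve for T: T = (π·tau_max·r^3) / 2.
Convert to SI units:
  tau_max = 4.155 MPa = 4.155 × 10⁶ Pa
Substitute:
  T = (π × (4.155 × 10⁶) × 0.0902^3) / 2
  T = 4790 N·m
Final answer: T = 4790 N·m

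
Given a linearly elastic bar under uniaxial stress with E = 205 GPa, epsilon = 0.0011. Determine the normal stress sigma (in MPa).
Model: a linearly elastic bar under uniaxial stress, so sigma = E·epsilon.
Convert to SI units:
  E = 205 GPa = 2.05 × 10¹¹ Pa
Substitute:
  sigma = (2.05 × 10¹¹) × 0.0011
  sigma = 2.255 × 10⁸ Pa
Convert: sigma = 2.255 × 10⁸ Pa = 225.5 MPa
Final answer: sigma = 225.5 MPa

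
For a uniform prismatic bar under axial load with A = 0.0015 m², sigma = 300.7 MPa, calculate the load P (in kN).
Model: a uniform prismatic bar under axial load, so sigma = P / A.
Solve for P: P = sigma·A.
Convert to SI units:
  sigma = 300.7 MPa = 3.007 × 10⁸ Pa
Substitute:
  P = (3.007 × 10⁸) × 0.0015
  P = 451000 N
Convert: P = 451000 N = 451 kN
Final answer: P = 451 kN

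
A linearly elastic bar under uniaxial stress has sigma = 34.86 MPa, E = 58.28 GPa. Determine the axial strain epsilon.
Model: a linearly elastic bar under uniaxial stress, so epsilon = sigma / E.
Convert to SI units:
  sigma = 34.86 MPa = 3.486 × 10⁷ Pa
  E = 58.28 GPa = 5.828 × 10¹⁰ Pa
Substitute:
  epsilon = (3.486 × 10⁷) / (5.828 × 10¹⁰)
  epsilon = 0.0005981
Final answer: epsilon = 0.0005981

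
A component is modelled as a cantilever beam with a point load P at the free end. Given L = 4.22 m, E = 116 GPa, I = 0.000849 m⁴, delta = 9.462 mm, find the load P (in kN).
Model: a cantilever beam with a point load P at the free end, so delta = (P·L^3) / (3·E·I).
Solve for P: P = (3·delta·E·I) / L^3.
Convert to SI units:
  E = 116 GPa = 1.16 × 10¹¹ Pa
  delta = 9.462 mm = 0.009462 m
Substitute:
  P = (3 × 0.009462 × (1.16 × 10¹¹) × 0.000849) / 4.22^3
  P = 37200 N
Convert: P = 37200 N = 37.2 kN
Final answer: P = 37.2 kN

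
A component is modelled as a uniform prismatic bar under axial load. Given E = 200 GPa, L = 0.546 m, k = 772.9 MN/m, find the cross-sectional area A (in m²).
Model: a uniform prismatic bar under axial load, so k = (A·E) / L.
Solve for A: A = (k·L) / E.
Convert to SI units:
  E = 200 GPa = 2 × 10¹¹ Pa
  k = 772.9 MN/m = 7.729 × 10⁸ N/m
Substitute:
  A = ((7.729 × 10⁸) × 0.546) / (2 × 10¹¹)
  A = 0.00211 m²
Final answer: A = 0.00211 m²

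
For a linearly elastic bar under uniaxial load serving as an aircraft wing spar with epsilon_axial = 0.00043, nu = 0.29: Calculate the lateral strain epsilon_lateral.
Model: a linearly elastic bar under uniaxial load, so epsilon_lateral = -nu·epsilon_axial.
Substitute:
  epsilon_lateral = -(0.29 × 0.00043)
  epsilon_lateral = -0.0001247
Final answer: epsilon_lateral = -0.0001247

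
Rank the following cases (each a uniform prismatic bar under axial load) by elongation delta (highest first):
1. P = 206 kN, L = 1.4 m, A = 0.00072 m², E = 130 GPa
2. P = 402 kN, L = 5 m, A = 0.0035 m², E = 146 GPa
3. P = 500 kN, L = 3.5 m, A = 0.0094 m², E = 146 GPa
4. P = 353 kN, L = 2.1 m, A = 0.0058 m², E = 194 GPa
Model: a uniform prismatic bar under axial load, so delta = (P·L) / (A·E) (SI units).
  Case 1: delta = (206000 × 1.4) / (0.00072 × (1.3 × 10¹¹)) = 0.003081 m = 3.081 mm
  Case 2: delta = (402000 × 5) / (0.0035 × (1.46 × 10¹¹)) = 0.003933 m = 3.933 mm
  Case 3: delta = (500000 × 3.5) / (0.0094 × (1.46 × 10¹¹)) = 0.001275 m = 1.275 mm
  Case 4: delta = (353000 × 2.1) / (0.0058 × (1.94 × 10¹¹)) = 0.0006588 m = 0.6588 mm
Ordering: 3.933 mm (case 2) > 3.081 mm (case 1) > 1.275 mm (case 3) > 0.6588 mm (case 4)
Final answer: 2, 1, 3, 4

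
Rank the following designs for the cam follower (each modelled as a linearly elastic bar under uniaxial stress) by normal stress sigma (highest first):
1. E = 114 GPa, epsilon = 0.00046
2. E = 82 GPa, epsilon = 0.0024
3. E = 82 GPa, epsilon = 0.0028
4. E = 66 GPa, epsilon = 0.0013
Model: a linearly elastic bar under uniaxial stress, so sigma = E·epsilon (SI units).
  Case 1: sigma = (1.14 × 10¹¹) × 0.00046 = 5.244 × 10⁷ Pa = 52.44 MPa
  Case 2: sigma = (8.2 × 10¹⁰) × 0.0024 = 1.968 × 10⁸ Pa = 196.8 MPa
  Case 3: sigma = (8.2 × 10¹⁰) × 0.0028 = 2.296 × 10⁸ Pa = 229.6 MPa
  Case 4: sigma = (6.6 × 10¹⁰) × 0.0013 = 8.58 × 10⁷ Pa = 85.8 MPa
Ordering: 229.6 MPa (case 3) > 196.8 MPa (case 2) > 85.8 MPa (case 4) > 52.44 MPa (case 1)
Final answer: 3, 2, 4, 1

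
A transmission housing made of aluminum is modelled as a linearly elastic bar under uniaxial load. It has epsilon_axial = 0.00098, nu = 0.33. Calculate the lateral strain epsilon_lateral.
Model: a linearly elastic bar under uniaxial load, so epsilon_lateral = -nu·epsilon_axial.
Substitute:
  epsilon_lateral = -(0.33 × 0.00098)
  epsilon_lateral = -0.0003234
Final answer: epsilon_lateral = -0.0003234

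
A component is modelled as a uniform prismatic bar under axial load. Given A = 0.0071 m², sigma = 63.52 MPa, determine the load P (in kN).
Model: a uniform prismatic bar under axial load, so sigma = P / A.
Solve for P: P = sigma·A.
Convert to SI units:
  sigma = 63.52 MPa = 6.352 × 10⁷ Pa
Substitute:
  P = (6.352 × 10⁷) × 0.0071
  P = 451000 N
Convert: P = 451000 N = 451 kN
Final answer: P = 451 kN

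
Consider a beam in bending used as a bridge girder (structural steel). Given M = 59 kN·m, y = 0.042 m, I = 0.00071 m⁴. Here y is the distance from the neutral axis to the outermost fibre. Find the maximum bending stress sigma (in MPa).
Model: a beam in bending, so sigma = (M·y) / I.
Convert to SI units:
  M = 59 kN·m = 59000 N·m
Substitute:
  sigma = (59000 × 0.042) / 0.00071
  sigma = 3.49 × 10⁶ Pa
Convert: sigma = 3.49 × 10⁶ Pa = 3.49 MPa
Final answer: sigma = 3.49 MPa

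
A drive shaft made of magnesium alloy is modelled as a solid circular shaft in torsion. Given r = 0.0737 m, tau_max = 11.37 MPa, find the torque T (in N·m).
Model: a solid circular shaft in torsion, so tau_max = (2·T) / (π·r^3).
Solve for T: T = (π·tau_max·r^3) / 2.
Convert to SI units:
  tau_max = 11.37 MPa = 1.137 × 10⁷ Pa
Substitute:
  T = (π × (1.137 × 10⁷) × 0.0737^3) / 2
  T = 7150 N·m
Final answer: T = 7150 N·m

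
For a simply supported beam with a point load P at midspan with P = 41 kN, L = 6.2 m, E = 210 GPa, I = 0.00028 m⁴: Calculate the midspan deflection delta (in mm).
Model: a simply supported beam with a point load P at midspan, so delta = (P·L^3) / (48·E·I).
Convert to SI units:
  P = 41 kN = 41000 N
  E = 210 GPa = 2.1 × 10¹¹ Pa
Substitute:
  delta = (41000 × 6.2^3) / (48 × (2.1 × 10¹¹) × 0.00028)
  delta = 0.003462 m
Convert: delta = 0.003462 m = 3.462 mm
Final answer: delta = 3.462 mm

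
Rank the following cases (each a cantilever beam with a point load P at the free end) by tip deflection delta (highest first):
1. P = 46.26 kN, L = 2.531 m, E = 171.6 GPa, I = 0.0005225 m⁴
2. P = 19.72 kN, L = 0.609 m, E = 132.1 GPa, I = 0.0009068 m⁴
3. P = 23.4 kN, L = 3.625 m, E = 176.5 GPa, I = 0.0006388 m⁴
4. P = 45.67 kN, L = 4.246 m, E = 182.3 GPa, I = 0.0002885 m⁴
Model: a cantilever beam with a point load P at the free end, so delta = (P·L^3) / (3·E·I) (SI units).
  Case 1: delta = (46260 × 2.531^3) / (3 × (1.716 × 10¹¹) × 0.0005225) = 0.002788 m = 2.788 mm
  Case 2: delta = (19720 × 0.609^3) / (3 × (1.321 × 10¹¹) × 0.0009068) = 1.239 × 10⁻⁵ m = 0.01239 mm
  Case 3: delta = (23400 × 3.625^3) / (3 × (1.765 × 10¹¹) × 0.0006388) = 0.003295 m = 3.295 mm
  Case 4: delta = (45670 × 4.246^3) / (3 × (1.823 × 10¹¹) × 0.0002885) = 0.02216 m = 22.16 mm
Ordering: 22.16 mm (case 4) > 3.295 mm (case 3) > 2.788 mm (case 1) > 0.01239 mm (case 2)
Final answer: 4, 3, 1, 2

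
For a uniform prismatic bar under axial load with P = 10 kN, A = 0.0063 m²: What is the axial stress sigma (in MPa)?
Model: a uniform prismatic bar under axial load, so sigma = P / A.
Convert to SI units:
  P = 10 kN = 10000 N
Substitute:
  sigma = 10000 / 0.0063
  sigma = 1.587 × 10⁶ Pa
Convert: sigma = 1.587 × 10⁶ Pa = 1.587 MPa
Final answer: sigma = 1.587 MPa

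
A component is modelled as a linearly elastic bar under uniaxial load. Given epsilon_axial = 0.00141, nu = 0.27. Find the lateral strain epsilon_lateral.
Model: a linearly elastic bar under uniaxial load, so epsilon_lateral = -nu·epsilon_axial.
Substitute:
  epsilon_lateral = -(0.27 × 0.00141)
  epsilon_lateral = -0.0003807
Final answer: epsilon_lateral = -0.0003807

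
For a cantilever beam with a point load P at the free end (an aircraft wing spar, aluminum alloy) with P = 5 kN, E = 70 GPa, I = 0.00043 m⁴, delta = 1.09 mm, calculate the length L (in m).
Model: a cantilever beam with a point load P at the free end, so delta = (P·L^3) / (3·E·I).
Solve for L: L = ((3·delta·E·I) / P)^(1/3).
Convert to SI units:
  P = 5 kN = 5000 N
  E = 70 GPa = 7 × 10¹⁰ Pa
  delta = 1.09 mm = 0.00109 m
Substitute:
  L = ((3 × 0.00109 × (7 × 10¹⁰) × 0.00043) / 5000)^(1/3)
  L = 2.7 m
Final answer: L = 2.7 m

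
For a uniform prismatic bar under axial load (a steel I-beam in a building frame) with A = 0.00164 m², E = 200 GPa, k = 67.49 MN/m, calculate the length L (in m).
Model: a uniform prismatic bar under axial load, so k = (A·E) / L.
Solve for L: L = (A·E) / k.
Convert to SI units:
  E = 200 GPa = 2 × 10¹¹ Pa
  k = 67.49 MN/m = 6.749 × 10⁷ N/m
Substitute:
  L = (0.00164 × (2 × 10¹¹)) / (6.749 × 10⁷)
  L = 4.86 m
Final answer: L = 4.86 m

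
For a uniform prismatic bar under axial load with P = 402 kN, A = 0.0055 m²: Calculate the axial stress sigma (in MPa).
Model: a uniform prismatic bar under axial load, so sigma = P / A.
Convert to SI units:
  P = 402 kN = 402000 N
Substitute:
  sigma = 402000 / 0.0055
  sigma = 7.309 × 10⁷ Pa
Convert: sigma = 7.309 × 10⁷ Pa = 73.09 MPa
Final answer: sigma = 73.09 MPa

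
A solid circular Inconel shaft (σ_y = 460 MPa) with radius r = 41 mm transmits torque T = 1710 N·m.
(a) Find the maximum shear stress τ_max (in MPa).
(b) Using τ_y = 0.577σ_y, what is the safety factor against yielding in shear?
(a) For a solid circular shaft, τ_max = T·r/J with J = π·r^4/2, i.e. τ_max = 2·T / (π·r^3). Convert r = 41 mm = 0.041 m.
  τ_max = (2 × 1710) / (π × 0.041^3) = 1.58 × 10⁷ Pa = 15.8 MPa
(b) τ_y = 0.577 × 460 = 265.42 MPa
  SF = τ_y/τ_max = 265.42 / 15.8 = 16.8
Final answer: (a) τ_max = 15.8 MPa, (b) SF = 16.8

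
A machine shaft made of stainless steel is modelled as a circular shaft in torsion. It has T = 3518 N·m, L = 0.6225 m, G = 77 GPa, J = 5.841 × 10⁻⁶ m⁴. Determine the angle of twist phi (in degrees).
Model: a circular shaft in torsion, so phi = (T·L) / (G·J).
Convert to SI units:
  G = 77 GPa = 7.7 × 10¹⁰ Pa
Substitute:
  phi = (3518 × 0.6225) / ((7.7 × 10¹⁰) × (5.841 × 10⁻⁶))
  phi = 0.004869 rad
Convert to degrees: phi = 0.004869 × 180/π = 0.279°
Final answer: phi = 0.279°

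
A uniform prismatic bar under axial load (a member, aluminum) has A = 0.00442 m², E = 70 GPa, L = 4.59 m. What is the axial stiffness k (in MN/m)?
Model: a uniform prismatic bar under axial load, so k = (A·E) / L.
Convert to SI units:
  E = 70 GPa = 7 × 10¹⁰ Pa
Substitute:
  k = (0.00442 × (7 × 10¹⁰)) / 4.59
  k = 6.741 × 10⁷ N/m
Convert: k = 6.741 × 10⁷ N/m = 67.41 MN/m
Final answer: k = 67.41 MN/m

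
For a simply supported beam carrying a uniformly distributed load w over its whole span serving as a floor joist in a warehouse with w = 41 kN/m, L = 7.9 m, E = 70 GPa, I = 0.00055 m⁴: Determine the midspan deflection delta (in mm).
Model: a simply supported beam carrying a uniformly distributed load w over its whole span, so delta = (5·w·L^4) / (384·E·I).
Convert to SI units:
  w = 41 kN/m = 41000 N/m
  E = 70 GPa = 7 × 10¹⁰ Pa
Substitute:
  delta = (5 × 41000 × 7.9^4) / (384 × (7 × 10¹⁰) × 0.00055)
  delta = 0.05401 m
Convert: delta = 0.05401 m = 54.01 mm
Final answer: delta = 54.01 mm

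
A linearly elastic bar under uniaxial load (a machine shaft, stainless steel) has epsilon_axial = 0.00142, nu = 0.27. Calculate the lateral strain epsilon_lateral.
Model: a linearly elastic bar under uniaxial load, so epsilon_lateral = -nu·epsilon_axial.
Substitute:
  epsilon_lateral = -(0.27 × 0.00142)
  epsilon_lateral = -0.0003834
Final answer: epsilon_lateral = -0.0003834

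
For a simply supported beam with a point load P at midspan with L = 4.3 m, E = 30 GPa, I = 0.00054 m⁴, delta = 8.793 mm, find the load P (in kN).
Model: a simply supported beam with a point load P at midspan, so delta = (P·L^3) / (48·E·I).
Solve for P: P = (48·delta·E·I) / L^3.
Convert to SI units:
  E = 30 GPa = 3 × 10¹⁰ Pa
  delta = 8.793 mm = 0.008793 m
Substitute:
  P = (48 × 0.008793 × (3 × 10¹⁰) × 0.00054) / 4.3^3
  P = 86000 N
Convert: P = 86000 N = 86 kN
Final answer: P = 86 kN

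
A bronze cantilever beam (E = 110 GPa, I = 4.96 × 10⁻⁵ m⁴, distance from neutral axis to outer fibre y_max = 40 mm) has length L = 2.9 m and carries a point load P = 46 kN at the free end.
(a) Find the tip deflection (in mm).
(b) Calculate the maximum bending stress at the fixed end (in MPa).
(a) Tip deflection of a cantilever with an end point load: δ = P·L^3 / (3·E·I). Convert P = 46 kN = 46000 N, E = 110 GPa = 1.1 × 10¹¹ Pa.
  δ = (46000 × 2.9^3) / (3 × (1.1 × 10¹¹) × (4.96 × 10⁻⁵)) = 0.06854 m = 68.54 mm
(b) Maximum bending moment at the fixed end: M = P·L = 46000 × 2.9 = 133400 N·m. Convert y_max = 40 mm = 0.04 m.
  σ = M·y_max / I = (133400 × 0.04) / (4.96 × 10⁻⁵) = 1.076 × 10⁸ Pa = 107.6 MPa
Final answer: (a) δ = 68.54 mm, (b) σ = 107.6 MPa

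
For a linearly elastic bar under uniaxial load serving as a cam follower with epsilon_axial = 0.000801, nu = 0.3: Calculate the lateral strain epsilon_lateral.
Model: a linearly elastic bar under uniaxial load, so epsilon_lateral = -nu·epsilon_axial.
Substitute:
  epsilon_lateral = -(0.3 × 0.000801)
  epsilon_lateral = -0.0002403
Final answer: epsilon_lateral = -0.0002403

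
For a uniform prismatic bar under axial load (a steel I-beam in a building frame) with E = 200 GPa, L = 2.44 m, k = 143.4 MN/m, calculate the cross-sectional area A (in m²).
Model: a uniform prismatic bar under axial load, so k = (A·E) / L.
Solve for A: A = (k·L) / E.
Convert to SI units:
  E = 200 GPa = 2 × 10¹¹ Pa
  k = 143.4 MN/m = 1.434 × 10⁸ N/m
Substitute:
  A = ((1.434 × 10⁸) × 2.44) / (2 × 10¹¹)
  A = 0.001749 m²
Final answer: A = 0.001749 m²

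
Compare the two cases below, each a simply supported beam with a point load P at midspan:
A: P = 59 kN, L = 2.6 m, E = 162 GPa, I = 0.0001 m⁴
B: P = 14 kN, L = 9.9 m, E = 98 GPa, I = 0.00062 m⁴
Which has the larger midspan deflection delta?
Model: a simply supported beam with a point load P at midspan, so delta = (P·L^3) / (48·E·I) (SI units).
  A: delta = (59000 × 2.6^3) / (48 × (1.62 × 10¹¹) × 0.0001) = 0.001334 m = 1.334 mm
  B: delta = (14000 × 9.9^3) / (48 × (9.8 × 10¹⁰) × 0.00062) = 0.004658 m = 4.658 mm
4.658 mm > 1.334 mm, so B is larger.
Final answer: B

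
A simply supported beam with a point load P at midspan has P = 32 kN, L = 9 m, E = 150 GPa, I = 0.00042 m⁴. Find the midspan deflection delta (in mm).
Model: a simply supported beam with a point load P at midspan, so delta = (P·L^3) / (48·E·I).
Convert to SI units:
  P = 32 kN = 32000 N
  E = 150 GPa = 1.5 × 10¹¹ Pa
Substitute:
  delta = (32000 × 9^3) / (48 × (1.5 × 10¹¹) × 0.00042)
  delta = 0.007714 m
Convert: delta = 0.007714 m = 7.714 mm
Final answer: delta = 7.714 mm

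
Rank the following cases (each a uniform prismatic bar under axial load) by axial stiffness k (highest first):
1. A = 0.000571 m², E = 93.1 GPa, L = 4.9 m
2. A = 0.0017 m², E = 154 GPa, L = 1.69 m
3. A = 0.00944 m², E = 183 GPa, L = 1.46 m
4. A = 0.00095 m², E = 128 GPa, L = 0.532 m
Model: a uniform prismatic bar under axial load, so k = (A·E) / L (SI units).
  Case 1: k = (0.000571 × (9.31 × 10¹⁰)) / 4.9 = 1.085 × 10⁷ N/m = 10.85 MN/m
  Case 2: k = (0.0017 × (1.54 × 10¹¹)) / 1.69 = 1.549 × 10⁸ N/m = 154.9 MN/m
  Case 3: k = (0.00944 × (1.83 × 10¹¹)) / 1.46 = 1.183 × 10⁹ N/m = 1183 MN/m
  Case 4: k = (0.00095 × (1.28 × 10¹¹)) / 0.532 = 2.286 × 10⁸ N/m = 228.6 MN/m
Ordering: 1183 MN/m (case 3) > 228.6 MN/m (case 4) > 154.9 MN/m (case 2) > 10.85 MN/m (case 1)
Final answer: 3, 4, 2, 1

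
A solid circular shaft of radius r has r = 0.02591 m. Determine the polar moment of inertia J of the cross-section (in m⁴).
Model: a solid circular shaft of radius r, so J = (π·r^4) / 2.
Substitute:
  J = (π × 0.02591^4) / 2
  J = 7.079 × 10⁻⁷ m⁴
Final answer: J = 7.079 × 10⁻⁷ m⁴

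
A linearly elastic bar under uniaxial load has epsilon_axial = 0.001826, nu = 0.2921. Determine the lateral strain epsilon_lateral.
Model: a linearly elastic bar under uniaxial load, so epsilon_lateral = -nu·epsilon_axial.
Substitute:
  epsilon_lateral = -(0.2921 × 0.001826)
  epsilon_lateral = -0.0005334
Final answer: epsilon_lateral = -0.0005334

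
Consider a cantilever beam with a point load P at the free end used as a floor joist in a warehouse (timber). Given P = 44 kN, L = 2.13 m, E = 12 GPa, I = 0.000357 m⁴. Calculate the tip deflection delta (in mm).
Model: a cantilever beam with a point load P at the free end, so delta = (P·L^3) / (3·E·I).
Convert to SI units:
  P = 44 kN = 44000 N
  E = 12 GPa = 1.2 × 10¹⁰ Pa
Substitute:
  delta = (44000 × 2.13^3) / (3 × (1.2 × 10¹⁰) × 0.000357)
  delta = 0.03308 m
Convert: delta = 0.03308 m = 33.08 mm
Final answer: delta = 33.08 mm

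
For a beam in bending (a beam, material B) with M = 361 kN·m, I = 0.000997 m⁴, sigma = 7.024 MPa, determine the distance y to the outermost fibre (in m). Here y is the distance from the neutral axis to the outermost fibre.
Model: a beam in bending, so sigma = (M·y) / I.
Solve for y: y = (sigma·I) / M.
Convert to SI units:
  M = 361 kN·m = 361000 N·m
  sigma = 7.024 MPa = 7.024 × 10⁶ Pa
Substitute:
  y = ((7.024 × 10⁶) × 0.000997) / 361000
  y = 0.0194 m
Final answer: y = 0.0194 m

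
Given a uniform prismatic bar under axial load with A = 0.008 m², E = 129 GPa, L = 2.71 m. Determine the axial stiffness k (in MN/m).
Model: a uniform prismatic bar under axial load, so k = (A·E) / L.
Convert to SI units:
  E = 129 GPa = 1.29 × 10¹¹ Pa
Substitute:
  k = (0.008 × (1.29 × 10¹¹)) / 2.71
  k = 3.808 × 10⁸ N/m
Convert: k = 3.808 × 10⁸ N/m = 380.8 MN/m
Final answer: k = 380.8 MN/m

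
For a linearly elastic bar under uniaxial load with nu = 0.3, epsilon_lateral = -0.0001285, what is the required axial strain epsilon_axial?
Model: a linearly elastic bar under uniaxial load, so epsilon_lateral = -nu·epsilon_axial.
Solve for epsilon_axial: epsilon_axial = -epsilon_lateral / nu.
Substitute:
  epsilon_axial = -(-0.0001285) / 0.3
  epsilon_axial = 0.0004283
Final answer: epsilon_axial = 0.0004283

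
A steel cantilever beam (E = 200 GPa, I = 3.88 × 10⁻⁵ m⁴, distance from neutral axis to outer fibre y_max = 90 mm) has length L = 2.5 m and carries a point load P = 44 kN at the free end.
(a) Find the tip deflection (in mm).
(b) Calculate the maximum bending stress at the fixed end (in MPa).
(a) Tip deflection of a cantilever with an end point load: δ = P·L^3 / (3·E·I). Convert P = 44 kN = 44000 N, E = 200 GPa = 2 × 10¹¹ Pa.
  δ = (44000 × 2.5^3) / (3 × (2 × 10¹¹) × (3.88 × 10⁻⁵)) = 0.02953 m = 29.53 mm
(b) Maximum bending moment at the fixed end: M = P·L = 44000 × 2.5 = 110000 N·m. Convert y_max = 90 mm = 0.09 m.
  σ = M·y_max / I = (110000 × 0.09) / (3.88 × 10⁻⁵) = 2.552 × 10⁸ Pa = 255.2 MPa
Final answer: (a) δ = 29.53 mm, (b) σ = 255.2 MPa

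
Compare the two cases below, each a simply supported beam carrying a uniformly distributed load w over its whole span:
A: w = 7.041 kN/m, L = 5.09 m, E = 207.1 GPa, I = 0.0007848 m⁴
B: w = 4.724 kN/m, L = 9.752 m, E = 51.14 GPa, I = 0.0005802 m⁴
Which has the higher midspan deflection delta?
Model: a simply supported beam carrying a uniformly distributed load w over its whole span, so delta = (5·w·L^4) / (384·E·I) (SI units).
  A: delta = (5 × 7041 × 5.09^4) / (384 × (2.071 × 10¹¹) × 0.0007848) = 0.0003786 m = 0.3786 mm
  B: delta = (5 × 4724 × 9.752^4) / (384 × (5.114 × 10¹⁰) × 0.0005802) = 0.01875 m = 18.75 mm
18.75 mm > 0.3786 mm, so B is larger.
Final answer: B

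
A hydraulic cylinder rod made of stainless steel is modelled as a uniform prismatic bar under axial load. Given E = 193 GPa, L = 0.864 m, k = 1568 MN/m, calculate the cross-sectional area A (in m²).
Model: a uniform prismatic bar under axial load, so k = (A·E) / L.
Solve for A: A = (k·L) / E.
Convert to SI units:
  E = 193 GPa = 1.93 × 10¹¹ Pa
  k = 1568 MN/m = 1.568 × 10⁹ N/m
Substitute:
  A = ((1.568 × 10⁹) × 0.864) / (1.93 × 10¹¹)
  A = 0.007019 m²
Final answer: A = 0.007019 m²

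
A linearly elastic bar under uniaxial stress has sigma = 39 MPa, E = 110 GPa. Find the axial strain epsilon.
Model: a linearly elastic bar under uniaxial stress, so epsilon = sigma / E.
Convert to SI units:
  sigma = 39 MPa = 3.9 × 10⁷ Pa
  E = 110 GPa = 1.1 × 10¹¹ Pa
Substitute:
  epsilon = (3.9 × 10⁷) / (1.1 × 10¹¹)
  epsilon = 0.0003545
Final answer: epsilon = 0.0003545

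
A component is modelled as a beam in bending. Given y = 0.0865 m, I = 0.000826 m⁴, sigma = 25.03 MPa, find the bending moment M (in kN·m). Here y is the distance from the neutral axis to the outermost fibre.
Model: a beam in bending, so sigma = (M·y) / I.
Solve for M: M = (sigma·I) / y.
Convert to SI units:
  sigma = 25.03 MPa = 2.503 × 10⁷ Pa
Substitute:
  M = ((2.503 × 10⁷) × 0.000826) / 0.0865
  M = 239000 N·m
Convert: M = 239000 N·m = 239 kN·m
Final answer: M = 239 kN·m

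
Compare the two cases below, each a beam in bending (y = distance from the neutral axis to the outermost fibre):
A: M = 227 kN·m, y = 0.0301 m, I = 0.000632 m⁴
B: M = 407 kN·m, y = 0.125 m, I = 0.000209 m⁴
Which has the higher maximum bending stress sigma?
Model: a beam in bending (y = distance from the neutral axis to the outermost fibre), so sigma = (M·y) / I (SI units).
  A: sigma = (227000 × 0.0301) / 0.000632 = 1.081 × 10⁷ Pa = 10.81 MPa
  B: sigma = (407000 × 0.125) / 0.000209 = 2.434 × 10⁸ Pa = 243.4 MPa
243.4 MPa > 10.81 MPa, so B is larger.
Final answer: B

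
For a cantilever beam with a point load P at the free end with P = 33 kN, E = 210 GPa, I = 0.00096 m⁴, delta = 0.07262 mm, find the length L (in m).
Model: a cantilever beam with a point load P at the free end, so delta = (P·L^3) / (3·E·I).
Solve for L: L = ((3·delta·E·I) / P)^(1/3).
Convert to SI units:
  P = 33 kN = 33000 N
  E = 210 GPa = 2.1 × 10¹¹ Pa
  delta = 0.07262 mm = 7.262 × 10⁻⁵ m
Substitute:
  L = ((3 × (7.262 × 10⁻⁵) × (2.1 × 10¹¹) × 0.00096) / 33000)^(1/3)
  L = 1.1 m
Final answer: L = 1.1 m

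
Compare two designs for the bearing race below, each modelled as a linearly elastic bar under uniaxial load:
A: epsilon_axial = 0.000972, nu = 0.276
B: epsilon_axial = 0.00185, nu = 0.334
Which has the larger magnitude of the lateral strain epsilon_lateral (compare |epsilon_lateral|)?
Model: a linearly elastic bar under uniaxial load, so epsilon_lateral = -nu·epsilon_axial (SI units).
  A: epsilon_lateral = -(0.276 × 0.000972) = -0.0002683
  B: epsilon_lateral = -(0.334 × 0.00185) = -0.0006179
|epsilon_lateral|: A = 0.0002683, B = 0.0006179, so B is larger in magnitude.
Final answer: B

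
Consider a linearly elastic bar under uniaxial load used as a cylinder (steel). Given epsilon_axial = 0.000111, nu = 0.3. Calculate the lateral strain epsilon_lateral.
Model: a linearly elastic bar under uniaxial load, so epsilon_lateral = -nu·epsilon_axial.
Substitute:
  epsilon_lateral = -(0.3 × 0.000111)
  epsilon_lateral = -3.33 × 10⁻⁵
Final answer: epsilon_lateral = -3.33 × 10⁻⁵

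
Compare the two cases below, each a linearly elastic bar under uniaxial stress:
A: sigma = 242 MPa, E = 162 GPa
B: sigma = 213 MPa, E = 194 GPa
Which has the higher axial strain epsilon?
Model: a linearly elastic bar under uniaxial stress, so epsilon = sigma / E (SI units).
  A: epsilon = (2.42 × 10⁸) / (1.62 × 10¹¹) = 0.001494
  B: epsilon = (2.13 × 10⁸) / (1.94 × 10¹¹) = 0.001098
0.001494 > 0.001098, so A is larger.
Final answer: A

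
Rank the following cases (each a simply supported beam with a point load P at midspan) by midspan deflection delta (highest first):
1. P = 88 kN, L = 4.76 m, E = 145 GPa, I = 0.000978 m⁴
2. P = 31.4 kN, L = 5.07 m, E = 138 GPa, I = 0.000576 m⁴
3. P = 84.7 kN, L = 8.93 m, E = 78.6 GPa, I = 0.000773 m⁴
Model: a simply supported beam with a point load P at midspan, so delta = (P·L^3) / (48·E·I) (SI units).
  Case 1: delta = (88000 × 4.76^3) / (48 × (1.45 × 10¹¹) × 0.000978) = 0.001394 m = 1.394 mm
  Case 2: delta = (31400 × 5.07^3) / (48 × (1.38 × 10¹¹) × 0.000576) = 0.001073 m = 1.073 mm
  Case 3: delta = (84700 × 8.93^3) / (48 × (7.86 × 10¹⁰) × 0.000773) = 0.02068 m = 20.68 mm
Ordering: 20.68 mm (case 3) > 1.394 mm (case 1) > 1.073 mm (case 2)
Final answer: 3, 1, 2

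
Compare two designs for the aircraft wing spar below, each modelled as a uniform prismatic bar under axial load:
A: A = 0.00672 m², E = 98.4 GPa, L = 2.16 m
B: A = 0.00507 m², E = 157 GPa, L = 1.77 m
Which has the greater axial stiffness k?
Model: a uniform prismatic bar under axial load, so k = (A·E) / L (SI units).
  A: k = (0.00672 × (9.84 × 10¹⁰)) / 2.16 = 3.061 × 10⁸ N/m = 306.1 MN/m
  B: k = (0.00507 × (1.57 × 10¹¹)) / 1.77 = 4.497 × 10⁸ N/m = 449.7 MN/m
449.7 MN/m > 306.1 MN/m, so B is larger.
Final answer: B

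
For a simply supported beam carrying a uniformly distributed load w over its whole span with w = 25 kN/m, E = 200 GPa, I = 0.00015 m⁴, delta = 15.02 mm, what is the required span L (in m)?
Model: a simply supported beam carrying a uniformly distributed load w over its whole span, so delta = (5·w·L^4) / (384·E·I).
Solve for L: L = ((384·delta·E·I) / (5·w))^(1/4).
Convert to SI units:
  w = 25 kN/m = 25000 N/m
  E = 200 GPa = 2 × 10¹¹ Pa
  delta = 15.02 mm = 0.01502 m
Substitute:
  L = ((384 × 0.01502 × (2 × 10¹¹) × 0.00015) / (5 × 25000))^(1/4)
  L = 6.1 m
Final answer: L = 6.1 m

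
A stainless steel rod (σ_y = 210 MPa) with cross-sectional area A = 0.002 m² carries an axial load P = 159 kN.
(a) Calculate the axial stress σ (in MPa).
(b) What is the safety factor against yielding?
(a) Axial stress σ = P/A. Convert P = 159 kN = 159000 N.
  σ = 159000 / 0.002 = 7.95 × 10⁷ Pa = 79.5 MPa
(b) Safety factor SF = σ_y/σ = 210 / 79.5 = 2.642
Final answer: (a) σ = 79.5 MPa, (b) SF = 2.642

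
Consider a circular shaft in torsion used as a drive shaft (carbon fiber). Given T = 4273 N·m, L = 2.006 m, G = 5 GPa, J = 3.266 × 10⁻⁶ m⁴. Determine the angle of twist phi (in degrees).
Model: a circular shaft in torsion, so phi = (T·L) / (G·J).
Convert to SI units:
  G = 5 GPa = 5 × 10⁹ Pa
Substitute:
  phi = (4273 × 2.006) / ((5 × 10⁹) × (3.266 × 10⁻⁶))
  phi = 0.5249 rad
Convert to degrees: phi = 0.5249 × 180/π = 30.07°
Final answer: phi = 30.07°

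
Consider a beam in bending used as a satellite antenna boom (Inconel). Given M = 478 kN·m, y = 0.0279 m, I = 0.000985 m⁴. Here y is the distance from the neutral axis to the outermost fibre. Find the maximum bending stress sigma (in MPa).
Model: a beam in bending, so sigma = (M·y) / I.
Convert to SI units:
  M = 478 kN·m = 478000 N·m
Substitute:
  sigma = (478000 × 0.0279) / 0.000985
  sigma = 1.354 × 10⁷ Pa
Convert: sigma = 1.354 × 10⁷ Pa = 13.54 MPa
Final answer: sigma = 13.54 MPa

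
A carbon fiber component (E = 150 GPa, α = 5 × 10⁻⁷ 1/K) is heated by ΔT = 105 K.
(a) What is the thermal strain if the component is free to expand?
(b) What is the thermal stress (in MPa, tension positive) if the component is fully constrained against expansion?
(a) Free thermal strain ε_th = α·ΔT = (5 × 10⁻⁷) × 105 = 5.25 × 10⁻⁵
(b) Fully constrained, the expansion is suppressed, so σ = -E·α·ΔT. Convert E = 150 GPa = 1.5 × 10¹¹ Pa.
  σ = -(1.5 × 10¹¹) × (5 × 10⁻⁷) × 105 = -7.875 × 10⁶ Pa = -7.875 MPa (compressive)
Final answer: (a) ε_th = 5.25 × 10⁻⁵, (b) σ = -7.875 MPa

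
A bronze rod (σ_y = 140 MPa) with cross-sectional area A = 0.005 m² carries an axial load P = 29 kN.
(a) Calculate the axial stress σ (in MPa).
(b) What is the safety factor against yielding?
(a) Axial stress σ = P/A. Convert P = 29 kN = 29000 N.
  σ = 29000 / 0.005 = 5.8 × 10⁶ Pa = 5.8 MPa
(b) Safety factor SF = σ_y/σ = 140 / 5.8 = 24.14
Final answer: (a) σ = 5.8 MPa, (b) SF = 24.14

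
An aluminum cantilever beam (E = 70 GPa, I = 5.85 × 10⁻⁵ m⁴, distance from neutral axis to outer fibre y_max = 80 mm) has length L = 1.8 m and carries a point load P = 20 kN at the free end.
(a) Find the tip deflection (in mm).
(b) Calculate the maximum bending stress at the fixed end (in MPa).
(a) Tip deflection of a cantilever with an end point load: δ = P·L^3 / (3·E·I). Convert P = 20 kN = 20000 N, E = 70 GPa = 7 × 10¹⁰ Pa.
  δ = (20000 × 1.8^3) / (3 × (7 × 10¹⁰) × (5.85 × 10⁻⁵)) = 0.009495 m = 9.495 mm
(b) Maximum bending moment at the fixed end: M = P·L = 20000 × 1.8 = 36000 N·m. Convert y_max = 80 mm = 0.08 m.
  σ = M·y_max / I = (36000 × 0.08) / (5.85 × 10⁻⁵) = 4.923 × 10⁷ Pa = 49.23 MPa
Final answer: (a) δ = 9.495 mm, (b) σ = 49.23 MPa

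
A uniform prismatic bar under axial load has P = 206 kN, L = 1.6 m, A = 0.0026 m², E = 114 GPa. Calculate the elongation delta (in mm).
Model: a uniform prismatic bar under axial load, so delta = (P·L) / (A·E).
Convert to SI units:
  P = 206 kN = 206000 N
  E = 114 GPa = 1.14 × 10¹¹ Pa
Substitute:
  delta = (206000 × 1.6) / (0.0026 × (1.14 × 10¹¹))
  delta = 0.001112 m
Convert: delta = 0.001112 m = 1.112 mm
Final answer: delta = 1.112 mm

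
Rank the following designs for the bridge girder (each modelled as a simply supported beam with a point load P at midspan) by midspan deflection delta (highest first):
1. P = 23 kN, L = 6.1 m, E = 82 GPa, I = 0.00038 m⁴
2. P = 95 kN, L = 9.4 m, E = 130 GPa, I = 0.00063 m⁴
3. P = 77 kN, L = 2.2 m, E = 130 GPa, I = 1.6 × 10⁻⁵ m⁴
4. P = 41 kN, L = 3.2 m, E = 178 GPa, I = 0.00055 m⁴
Model: a simply supported beam with a point load P at midspan, so delta = (P·L^3) / (48·E·I) (SI units).
  Case 1: delta = (23000 × 6.1^3) / (48 × (8.2 × 10¹⁰) × 0.00038) = 0.00349 m = 3.49 mm
  Case 2: delta = (95000 × 9.4^3) / (48 × (1.3 × 10¹¹) × 0.00063) = 0.02007 m = 20.07 mm
  Case 3: delta = (77000 × 2.2^3) / (48 × (1.3 × 10¹¹) × (1.6 × 10⁻⁵)) = 0.008212 m = 8.212 mm
  Case 4: delta = (41000 × 3.2^3) / (48 × (1.78 × 10¹¹) × 0.00055) = 0.0002859 m = 0.2859 mm
Ordering: 20.07 mm (case 2) > 8.212 mm (case 3) > 3.49 mm (case 1) > 0.2859 mm (case 4)
Final answer: 2, 3, 1, 4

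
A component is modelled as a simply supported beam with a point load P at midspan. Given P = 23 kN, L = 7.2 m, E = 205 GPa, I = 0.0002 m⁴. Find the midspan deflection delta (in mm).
Model: a simply supported beam with a point load P at midspan, so delta = (P·L^3) / (48·E·I).
Convert to SI units:
  P = 23 kN = 23000 N
  E = 205 GPa = 2.05 × 10¹¹ Pa
Substitute:
  delta = (23000 × 7.2^3) / (48 × (2.05 × 10¹¹) × 0.0002)
  delta = 0.004362 m
Convert: delta = 0.004362 m = 4.362 mm
Final answer: delta = 4.362 mm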